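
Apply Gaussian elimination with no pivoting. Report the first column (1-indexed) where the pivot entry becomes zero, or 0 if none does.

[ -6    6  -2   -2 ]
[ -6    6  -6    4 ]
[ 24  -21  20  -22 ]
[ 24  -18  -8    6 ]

Naive forward elimination:
R2 <- R2 - (1)*R1:  [  0   0  -4   6 ]
R3 <- R3 - (-4)*R1:  [   0    3   12  -30 ]
R4 <- R4 - (-4)*R1:  [   0    6  -16   -2 ]
Matrix at this point:
[ -6  6   -2   -2 ]
[  0  0   -4    6 ]
[  0  3   12  -30 ]
[  0  6  -16   -2 ]
Pivot entry (2,2) is zero but row 3 has 3 in column 2 -> naive elimination stops; a row interchange (e.g. R2 <-> R3) would be required here.

first zero-pivot column = 2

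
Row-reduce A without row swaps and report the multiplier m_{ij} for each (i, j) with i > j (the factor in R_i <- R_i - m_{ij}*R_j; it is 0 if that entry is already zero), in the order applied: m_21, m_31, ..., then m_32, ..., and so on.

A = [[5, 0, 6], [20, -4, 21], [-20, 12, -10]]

Forward elimination:
R2 <- R2 - (4)*R1:  [  0  -4  -3 ]
R3 <- R3 - (-4)*R1:  [  0  12  14 ]
R3 <- R3 - (-3)*R2:  [ 0  0  5 ]
Multipliers (in order of application): m_{21} = 4, m_{31} = -4, m_{32} = -3

multipliers: 4, -4, -3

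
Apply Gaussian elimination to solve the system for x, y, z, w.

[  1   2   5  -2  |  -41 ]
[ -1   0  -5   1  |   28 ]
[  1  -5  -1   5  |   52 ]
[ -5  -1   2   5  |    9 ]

Forward elimination on [A|b]:
R2 <- R2 - (-1)*R1:  [   0    2    0   -1  -13 ]
R3 <- R3 - (1)*R1:  [  0  -7  -6   7  93 ]
R4 <- R4 - (-5)*R1:  [    0     9    27    -5  -196 ]
R3 <- R3 - (-7/2)*R2:  [    0     0    -6   7/2  95/2 ]
R4 <- R4 - (9/2)*R2:  [      0       0      27    -1/2  -275/2 ]
R4 <- R4 - (-9/2)*R3:  [     0      0      0   61/4  305/4 ]
Row echelon form:
[ 1  2   5    -2  |    -41 ]
[ 0  2   0    -1  |    -13 ]
[ 0  0  -6   7/2  |   95/2 ]
[ 0  0   0  61/4  |  305/4 ]
Back-substitution:
w = (305/4) / (61/4) = 5
z = (95/2 - (7/2)*(5)) / -6 = -5
y = (-13 - (-1)*(5)) / 2 = -4
x = (-41 - (2)*(-4) - (5)*(-5) - (-2)*(5)) / 1 = 2

(2, -4, -5, 5)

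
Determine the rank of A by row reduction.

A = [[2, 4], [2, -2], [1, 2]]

rank(A) = 2

Row reduction:
R2 <- R2 - (1)*R1:  [  0  -6 ]
R3 <- R3 - (1/2)*R1:  [ 0  0 ]
Row echelon form:
[ 2   4 ]
[ 0  -6 ]
[ 0   0 ]
Nonzero rows / pivot columns: 2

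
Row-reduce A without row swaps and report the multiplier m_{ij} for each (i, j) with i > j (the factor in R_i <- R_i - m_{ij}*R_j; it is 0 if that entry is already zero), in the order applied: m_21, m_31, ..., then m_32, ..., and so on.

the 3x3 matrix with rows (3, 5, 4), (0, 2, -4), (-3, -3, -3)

Forward elimination:
R2: entry in column 1 is already 0 -> m_{21} = 0 (no row operation needed)
R3 <- R3 - (-1)*R1:  [ 0  2  1 ]
R3 <- R3 - (1)*R2:  [ 0  0  5 ]
Multipliers (in order of application): m_{21} = 0, m_{31} = -1, m_{32} = 1

multipliers: 0, -1, 1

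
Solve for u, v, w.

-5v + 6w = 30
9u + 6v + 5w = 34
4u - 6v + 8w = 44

Forward elimination on [A|b]:
R1 <-> R2   (pivot in column 1 was zero)
[ 9   6  5  34 ]
[ 0  -5  6  30 ]
[ 4  -6  8  44 ]
R3 <- R3 - (4/9)*R1:  [     0  -26/3   52/9  260/9 ]
R3 <- R3 - (26/15)*R2:  [       0        0  -208/45   -208/9 ]
Row echelon form:
[ 9   6        5  |      34 ]
[ 0  -5        6  |      30 ]
[ 0   0  -208/45  |  -208/9 ]
Back-substitution:
w = (-208/9) / (-208/45) = 5
v = (30 - (6)*(5)) / -5 = 0
u = (34 - (6)*(0) - (5)*(5)) / 9 = 1

(1, 0, 5)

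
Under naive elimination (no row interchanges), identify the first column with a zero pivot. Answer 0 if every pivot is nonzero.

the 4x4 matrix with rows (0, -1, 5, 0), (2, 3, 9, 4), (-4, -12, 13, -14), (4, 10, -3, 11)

first zero-pivot column = 1

Naive forward elimination:
Pivot entry (1,1) is zero but row 2 has 2 in column 1 -> naive elimination stops; a row interchange (e.g. R1 <-> R2) would be required here.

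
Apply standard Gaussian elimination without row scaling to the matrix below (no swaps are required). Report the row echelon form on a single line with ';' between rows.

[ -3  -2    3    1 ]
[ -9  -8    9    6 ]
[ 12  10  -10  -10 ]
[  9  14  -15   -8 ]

REF = [-3 -2 3 1; 0 -2 0 3; 0 0 2 -3; 0 0 0 -2]

Forward elimination:
R2 <- R2 - (3)*R1:  [  0  -2   0   3 ]
R3 <- R3 - (-4)*R1:  [  0   2   2  -6 ]
R4 <- R4 - (-3)*R1:  [  0   8  -6  -5 ]
R3 <- R3 - (-1)*R2:  [  0   0   2  -3 ]
R4 <- R4 - (-4)*R2:  [  0   0  -6   7 ]
R4 <- R4 - (-3)*R3:  [  0   0   0  -2 ]
Row echelon form:
[ -3  -2  3   1 ]
[  0  -2  0   3 ]
[  0   0  2  -3 ]
[  0   0  0  -2 ]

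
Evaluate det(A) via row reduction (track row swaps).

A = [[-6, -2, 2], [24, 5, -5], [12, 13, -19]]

Forward elimination:
R2 <- R2 - (-4)*R1:  [  0  -3   3 ]
R3 <- R3 - (-2)*R1:  [   0    9  -15 ]
R3 <- R3 - (-3)*R2:  [  0   0  -6 ]
Upper-triangular form:
[ -6  -2   2 ]
[  0  -3   3 ]
[  0   0  -6 ]
det(A) = (-1)^0 * (-6) * (-3) * (-6) = -108  (0 row swaps -> sign +1)

det(A) = -108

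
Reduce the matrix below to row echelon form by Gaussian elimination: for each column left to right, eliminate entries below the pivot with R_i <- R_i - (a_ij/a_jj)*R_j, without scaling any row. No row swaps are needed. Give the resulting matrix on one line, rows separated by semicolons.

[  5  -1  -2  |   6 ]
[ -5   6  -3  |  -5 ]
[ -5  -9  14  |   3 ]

REF = [5 -1 -2 6; 0 5 -5 1; 0 0 2 11]

Forward elimination:
R2 <- R2 - (-1)*R1:  [  0   5  -5   1 ]
R3 <- R3 - (-1)*R1:  [   0  -10   12    9 ]
R3 <- R3 - (-2)*R2:  [  0   0   2  11 ]
Row echelon form:
[ 5  -1  -2  |   6 ]
[ 0   5  -5  |   1 ]
[ 0   0   2  |  11 ]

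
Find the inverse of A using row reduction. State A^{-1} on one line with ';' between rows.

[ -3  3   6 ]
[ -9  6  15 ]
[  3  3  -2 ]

Gauss-Jordan on [A | I]:
R1 <- (1/-3)*R1:  [    1    -1    -2  |  -1/3     0     0 ]
R2 <- R2 - (-9)*R1:  [  0  -3  -3  |  -3   1   0 ]
R3 <- R3 - (3)*R1:  [ 0  6  4  |  1  0  1 ]
R2 <- (1/-3)*R2:  [    0     1     1  |     1  -1/3     0 ]
R1 <- R1 - (-1)*R2:  [    1     0    -1  |   2/3  -1/3     0 ]
R3 <- R3 - (6)*R2:  [  0   0  -2  |  -5   2   1 ]
R3 <- (1/-2)*R3:  [    0     0     1  |   5/2    -1  -1/2 ]
R1 <- R1 - (-1)*R3:  [    1     0     0  |  19/6  -4/3  -1/2 ]
R2 <- R2 - (1)*R3:  [    0     1     0  |  -3/2   2/3   1/2 ]
Right block of [I | A^{-1}] is the inverse:
[ 19/6  -4/3  -1/2 ]
[ -3/2   2/3   1/2 ]
[  5/2    -1  -1/2 ]

inverse = [19/6 -4/3 -1/2; -3/2 2/3 1/2; 5/2 -1 -1/2]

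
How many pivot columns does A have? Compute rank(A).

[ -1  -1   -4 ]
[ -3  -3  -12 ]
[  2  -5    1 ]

rank(A) = 2

Row reduction:
R2 <- R2 - (3)*R1:  [ 0  0  0 ]
R3 <- R3 - (-2)*R1:  [  0  -7  -7 ]
R2 <-> R3   (pivot in column 2 was zero)
[ -1  -1  -4 ]
[  0  -7  -7 ]
[  0   0   0 ]
Row echelon form:
[ -1  -1  -4 ]
[  0  -7  -7 ]
[  0   0   0 ]
Nonzero rows / pivot columns: 2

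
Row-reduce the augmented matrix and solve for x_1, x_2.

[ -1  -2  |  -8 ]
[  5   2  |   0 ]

(-2, 5)

Forward elimination on [A|b]:
R2 <- R2 - (-5)*R1:  [   0   -8  -40 ]
Row echelon form:
[ -1  -2  |   -8 ]
[  0  -8  |  -40 ]
Back-substitution:
x_2 = (-40) / -8 = 5
x_1 = (-8 - (-2)*(5)) / -1 = -2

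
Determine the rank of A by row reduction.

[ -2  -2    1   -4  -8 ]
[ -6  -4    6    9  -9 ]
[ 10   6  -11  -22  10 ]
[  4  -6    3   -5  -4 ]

Row reduction:
R2 <- R2 - (3)*R1:  [  0   2   3  21  15 ]
R3 <- R3 - (-5)*R1:  [   0   -4   -6  -42  -30 ]
R4 <- R4 - (-2)*R1:  [   0  -10    5  -13  -20 ]
R3 <- R3 - (-2)*R2:  [ 0  0  0  0  0 ]
R4 <- R4 - (-5)*R2:  [  0   0  20  92  55 ]
R3 <-> R4   (pivot in column 3 was zero)
[ -2  -2   1  -4  -8 ]
[  0   2   3  21  15 ]
[  0   0  20  92  55 ]
[  0   0   0   0   0 ]
Row echelon form:
[ -2  -2   1  -4  -8 ]
[  0   2   3  21  15 ]
[  0   0  20  92  55 ]
[  0   0   0   0   0 ]
Nonzero rows / pivot columns: 3

rank(A) = 3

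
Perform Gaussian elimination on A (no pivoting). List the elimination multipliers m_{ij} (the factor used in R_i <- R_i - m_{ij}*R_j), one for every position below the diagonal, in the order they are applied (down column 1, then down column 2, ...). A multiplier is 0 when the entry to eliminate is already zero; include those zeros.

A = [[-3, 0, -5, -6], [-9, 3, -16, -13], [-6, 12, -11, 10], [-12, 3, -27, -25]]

Forward elimination:
R2 <- R2 - (3)*R1:  [  0   3  -1   5 ]
R3 <- R3 - (2)*R1:  [  0  12  -1  22 ]
R4 <- R4 - (4)*R1:  [  0   3  -7  -1 ]
R3 <- R3 - (4)*R2:  [ 0  0  3  2 ]
R4 <- R4 - (1)*R2:  [  0   0  -6  -6 ]
R4 <- R4 - (-2)*R3:  [  0   0   0  -2 ]
Multipliers (in order of application): m_{21} = 3, m_{31} = 2, m_{41} = 4, m_{32} = 4, m_{42} = 1, m_{43} = -2

multipliers: 3, 2, 4, 4, 1, -2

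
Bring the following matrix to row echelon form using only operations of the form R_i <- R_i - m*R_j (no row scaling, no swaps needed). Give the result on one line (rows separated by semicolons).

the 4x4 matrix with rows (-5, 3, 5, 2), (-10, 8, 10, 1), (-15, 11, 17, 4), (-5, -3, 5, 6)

Forward elimination:
R2 <- R2 - (2)*R1:  [  0   2   0  -3 ]
R3 <- R3 - (3)*R1:  [  0   2   2  -2 ]
R4 <- R4 - (1)*R1:  [  0  -6   0   4 ]
R3 <- R3 - (1)*R2:  [ 0  0  2  1 ]
R4 <- R4 - (-3)*R2:  [  0   0   0  -5 ]
Row echelon form:
[ -5  3  5   2 ]
[  0  2  0  -3 ]
[  0  0  2   1 ]
[  0  0  0  -5 ]

REF = [-5 3 5 2; 0 2 0 -3; 0 0 2 1; 0 0 0 -5]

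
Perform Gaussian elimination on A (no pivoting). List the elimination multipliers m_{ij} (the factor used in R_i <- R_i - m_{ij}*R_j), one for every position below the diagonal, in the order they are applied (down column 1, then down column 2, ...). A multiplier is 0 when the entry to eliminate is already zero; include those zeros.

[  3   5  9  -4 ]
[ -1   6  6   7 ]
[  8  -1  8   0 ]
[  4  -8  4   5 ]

multipliers: -1/3, 8/3, 4/3, -43/23, -44/23, 212/19

Forward elimination:
R2 <- R2 - (-1/3)*R1:  [    0  23/3     9  17/3 ]
R3 <- R3 - (8/3)*R1:  [     0  -43/3    -16   32/3 ]
R4 <- R4 - (4/3)*R1:  [     0  -44/3     -8   31/3 ]
R3 <- R3 - (-43/23)*R2:  [      0       0   19/23  489/23 ]
R4 <- R4 - (-44/23)*R2:  [      0       0  212/23  487/23 ]
R4 <- R4 - (212/19)*R3:  [        0         0         0  -4105/19 ]
Multipliers (in order of application): m_{21} = -1/3, m_{31} = 8/3, m_{41} = 4/3, m_{32} = -43/23, m_{42} = -44/23, m_{43} = 212/19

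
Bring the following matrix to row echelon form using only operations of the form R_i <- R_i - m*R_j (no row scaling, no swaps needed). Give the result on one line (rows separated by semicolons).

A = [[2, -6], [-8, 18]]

REF = [2 -6; 0 -6]

Forward elimination:
R2 <- R2 - (-4)*R1:  [  0  -6 ]
Row echelon form:
[ 2  -6 ]
[ 0  -6 ]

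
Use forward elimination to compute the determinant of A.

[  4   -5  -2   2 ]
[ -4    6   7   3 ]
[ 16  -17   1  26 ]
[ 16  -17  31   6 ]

det(A) = 120

Forward elimination:
R2 <- R2 - (-1)*R1:  [ 0  1  5  5 ]
R3 <- R3 - (4)*R1:  [  0   3   9  18 ]
R4 <- R4 - (4)*R1:  [  0   3  39  -2 ]
R3 <- R3 - (3)*R2:  [  0   0  -6   3 ]
R4 <- R4 - (3)*R2:  [   0    0   24  -17 ]
R4 <- R4 - (-4)*R3:  [  0   0   0  -5 ]
Upper-triangular form:
[ 4  -5  -2   2 ]
[ 0   1   5   5 ]
[ 0   0  -6   3 ]
[ 0   0   0  -5 ]
det(A) = (-1)^0 * (4) * (1) * (-6) * (-5) = 120  (0 row swaps -> sign +1)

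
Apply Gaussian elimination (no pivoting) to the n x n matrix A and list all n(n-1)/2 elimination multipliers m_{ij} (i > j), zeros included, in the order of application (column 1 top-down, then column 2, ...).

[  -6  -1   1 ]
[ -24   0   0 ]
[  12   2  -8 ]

Forward elimination:
R2 <- R2 - (4)*R1:  [  0   4  -4 ]
R3 <- R3 - (-2)*R1:  [  0   0  -6 ]
R3: entry in column 2 is already 0 -> m_{32} = 0 (no row operation needed)
Multipliers (in order of application): m_{21} = 4, m_{31} = -2, m_{32} = 0

multipliers: 4, -2, 0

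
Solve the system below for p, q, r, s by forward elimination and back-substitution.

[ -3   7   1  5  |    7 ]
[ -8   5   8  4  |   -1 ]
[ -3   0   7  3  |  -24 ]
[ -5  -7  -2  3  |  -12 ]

(-3, 3, -3, -4)

Forward elimination on [A|b]:
R2 <- R2 - (8/3)*R1:  [     0  -41/3   16/3  -28/3  -59/3 ]
R3 <- R3 - (1)*R1:  [   0   -7    6   -2  -31 ]
R4 <- R4 - (5/3)*R1:  [     0  -56/3  -11/3  -16/3  -71/3 ]
R3 <- R3 - (21/41)*R2:  [       0        0   134/41   114/41  -858/41 ]
R4 <- R4 - (56/41)*R2:  [       0        0  -449/41   304/41   131/41 ]
R4 <- R4 - (-449/134)*R3:  [        0         0         0   1121/67  -4484/67 ]
Row echelon form:
[ -3      7       1        5  |         7 ]
[  0  -41/3    16/3    -28/3  |     -59/3 ]
[  0      0  134/41   114/41  |   -858/41 ]
[  0      0       0  1121/67  |  -4484/67 ]
Back-substitution:
s = (-4484/67) / (1121/67) = -4
r = (-858/41 - (114/41)*(-4)) / (134/41) = -3
q = (-59/3 - (16/3)*(-3) - (-28/3)*(-4)) / (-41/3) = 3
p = (7 - (7)*(3) - (1)*(-3) - (5)*(-4)) / -3 = -3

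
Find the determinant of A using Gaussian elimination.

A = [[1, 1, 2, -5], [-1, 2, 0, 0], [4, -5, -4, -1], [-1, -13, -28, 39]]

det(A) = -36

Forward elimination:
R2 <- R2 - (-1)*R1:  [  0   3   2  -5 ]
R3 <- R3 - (4)*R1:  [   0   -9  -12   19 ]
R4 <- R4 - (-1)*R1:  [   0  -12  -26   34 ]
R3 <- R3 - (-3)*R2:  [  0   0  -6   4 ]
R4 <- R4 - (-4)*R2:  [   0    0  -18   14 ]
R4 <- R4 - (3)*R3:  [ 0  0  0  2 ]
Upper-triangular form:
[ 1  1   2  -5 ]
[ 0  3   2  -5 ]
[ 0  0  -6   4 ]
[ 0  0   0   2 ]
det(A) = (-1)^0 * (1) * (3) * (-6) * (2) = -36  (0 row swaps -> sign +1)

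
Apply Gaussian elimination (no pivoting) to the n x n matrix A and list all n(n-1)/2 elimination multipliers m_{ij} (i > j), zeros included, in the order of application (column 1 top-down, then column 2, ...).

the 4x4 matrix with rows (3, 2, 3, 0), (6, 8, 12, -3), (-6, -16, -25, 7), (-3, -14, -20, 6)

multipliers: 2, -2, -1, -3, -3, -1

Forward elimination:
R2 <- R2 - (2)*R1:  [  0   4   6  -3 ]
R3 <- R3 - (-2)*R1:  [   0  -12  -19    7 ]
R4 <- R4 - (-1)*R1:  [   0  -12  -17    6 ]
R3 <- R3 - (-3)*R2:  [  0   0  -1  -2 ]
R4 <- R4 - (-3)*R2:  [  0   0   1  -3 ]
R4 <- R4 - (-1)*R3:  [  0   0   0  -5 ]
Multipliers (in order of application): m_{21} = 2, m_{31} = -2, m_{41} = -1, m_{32} = -3, m_{42} = -3, m_{43} = -1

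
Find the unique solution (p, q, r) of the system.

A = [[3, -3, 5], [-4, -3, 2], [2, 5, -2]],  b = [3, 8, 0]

(-2, 2, 3)

Forward elimination on [A|b]:
R2 <- R2 - (-4/3)*R1:  [    0    -7  26/3    12 ]
R3 <- R3 - (2/3)*R1:  [     0      7  -16/3     -2 ]
R3 <- R3 - (-1)*R2:  [    0     0  10/3    10 ]
Row echelon form:
[ 3  -3     5  |   3 ]
[ 0  -7  26/3  |  12 ]
[ 0   0  10/3  |  10 ]
Back-substitution:
r = (10) / (10/3) = 3
q = (12 - (26/3)*(3)) / -7 = 2
p = (3 - (-3)*(2) - (5)*(3)) / 3 = -2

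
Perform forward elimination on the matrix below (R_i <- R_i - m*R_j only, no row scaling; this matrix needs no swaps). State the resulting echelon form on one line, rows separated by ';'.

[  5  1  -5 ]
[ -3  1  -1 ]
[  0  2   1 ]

Forward elimination:
R2 <- R2 - (-3/5)*R1:  [   0  8/5   -4 ]
R3 <- R3 - (5/4)*R2:  [ 0  0  6 ]
Row echelon form:
[ 5    1  -5 ]
[ 0  8/5  -4 ]
[ 0    0   6 ]

REF = [5 1 -5; 0 8/5 -4; 0 0 6]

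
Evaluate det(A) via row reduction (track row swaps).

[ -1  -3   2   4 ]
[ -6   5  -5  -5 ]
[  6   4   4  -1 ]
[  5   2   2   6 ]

Forward elimination:
R2 <- R2 - (6)*R1:  [   0   23  -17  -29 ]
R3 <- R3 - (-6)*R1:  [   0  -14   16   23 ]
R4 <- R4 - (-5)*R1:  [   0  -13   12   26 ]
R3 <- R3 - (-14/23)*R2:  [      0       0  130/23  123/23 ]
R4 <- R4 - (-13/23)*R2:  [      0       0   55/23  221/23 ]
R4 <- R4 - (11/26)*R3:  [      0       0       0  191/26 ]
Upper-triangular form:
[ -1  -3       2       4 ]
[  0  23     -17     -29 ]
[  0   0  130/23  123/23 ]
[  0   0       0  191/26 ]
det(A) = (-1)^0 * (-1) * (23) * (130/23) * (191/26) = -955  (0 row swaps -> sign +1)

det(A) = -955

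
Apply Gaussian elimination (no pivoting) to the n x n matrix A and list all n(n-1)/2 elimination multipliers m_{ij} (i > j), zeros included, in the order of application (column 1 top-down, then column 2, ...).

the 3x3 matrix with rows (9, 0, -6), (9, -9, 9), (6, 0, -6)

Forward elimination:
R2 <- R2 - (1)*R1:  [  0  -9  15 ]
R3 <- R3 - (2/3)*R1:  [  0   0  -2 ]
R3: entry in column 2 is already 0 -> m_{32} = 0 (no row operation needed)
Multipliers (in order of application): m_{21} = 1, m_{31} = 2/3, m_{32} = 0

multipliers: 1, 2/3, 0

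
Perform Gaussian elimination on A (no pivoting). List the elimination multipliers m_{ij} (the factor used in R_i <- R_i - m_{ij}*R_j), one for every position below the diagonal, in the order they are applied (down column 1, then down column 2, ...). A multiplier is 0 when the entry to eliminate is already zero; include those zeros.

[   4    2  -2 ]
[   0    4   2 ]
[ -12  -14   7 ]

Forward elimination:
R2: entry in column 1 is already 0 -> m_{21} = 0 (no row operation needed)
R3 <- R3 - (-3)*R1:  [  0  -8   1 ]
R3 <- R3 - (-2)*R2:  [ 0  0  5 ]
Multipliers (in order of application): m_{21} = 0, m_{31} = -3, m_{32} = -2

multipliers: 0, -3, -2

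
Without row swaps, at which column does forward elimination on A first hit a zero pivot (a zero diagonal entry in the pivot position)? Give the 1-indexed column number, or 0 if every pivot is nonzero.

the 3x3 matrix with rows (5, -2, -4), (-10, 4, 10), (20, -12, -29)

Naive forward elimination:
R2 <- R2 - (-2)*R1:  [ 0  0  2 ]
R3 <- R3 - (4)*R1:  [   0   -4  -13 ]
Matrix at this point:
[ 5  -2   -4 ]
[ 0   0    2 ]
[ 0  -4  -13 ]
Pivot entry (2,2) is zero but row 3 has -4 in column 2 -> naive elimination stops; a row interchange (e.g. R2 <-> R3) would be required here.

first zero-pivot column = 2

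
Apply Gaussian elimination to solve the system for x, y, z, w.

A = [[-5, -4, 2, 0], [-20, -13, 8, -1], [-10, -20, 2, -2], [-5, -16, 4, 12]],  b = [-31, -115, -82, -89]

(5, 2, 1, -3)

Forward elimination on [A|b]:
R2 <- R2 - (4)*R1:  [  0   3   0  -1   9 ]
R3 <- R3 - (2)*R1:  [   0  -12   -2   -2  -20 ]
R4 <- R4 - (1)*R1:  [   0  -12    2   12  -58 ]
R3 <- R3 - (-4)*R2:  [  0   0  -2  -6  16 ]
R4 <- R4 - (-4)*R2:  [   0    0    2    8  -22 ]
R4 <- R4 - (-1)*R3:  [  0   0   0   2  -6 ]
Row echelon form:
[ -5  -4   2   0  |  -31 ]
[  0   3   0  -1  |    9 ]
[  0   0  -2  -6  |   16 ]
[  0   0   0   2  |   -6 ]
Back-substitution:
w = (-6) / 2 = -3
z = (16 - (-6)*(-3)) / -2 = 1
y = (9 - (-1)*(-3)) / 3 = 2
x = (-31 - (-4)*(2) - (2)*(1)) / -5 = 5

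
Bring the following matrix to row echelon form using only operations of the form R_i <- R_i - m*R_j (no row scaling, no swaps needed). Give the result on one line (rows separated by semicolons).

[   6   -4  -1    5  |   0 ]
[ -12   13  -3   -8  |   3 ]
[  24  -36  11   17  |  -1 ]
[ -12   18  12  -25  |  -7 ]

Forward elimination:
R2 <- R2 - (-2)*R1:  [  0   5  -5   2   3 ]
R3 <- R3 - (4)*R1:  [   0  -20   15   -3   -1 ]
R4 <- R4 - (-2)*R1:  [   0   10   10  -15   -7 ]
R3 <- R3 - (-4)*R2:  [  0   0  -5   5  11 ]
R4 <- R4 - (2)*R2:  [   0    0   20  -19  -13 ]
R4 <- R4 - (-4)*R3:  [  0   0   0   1  31 ]
Row echelon form:
[ 6  -4  -1  5  |   0 ]
[ 0   5  -5  2  |   3 ]
[ 0   0  -5  5  |  11 ]
[ 0   0   0  1  |  31 ]

REF = [6 -4 -1 5 0; 0 5 -5 2 3; 0 0 -5 5 11; 0 0 0 1 31]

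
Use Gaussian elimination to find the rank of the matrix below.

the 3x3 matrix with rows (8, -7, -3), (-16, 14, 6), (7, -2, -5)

rank(A) = 2

Row reduction:
R2 <- R2 - (-2)*R1:  [ 0  0  0 ]
R3 <- R3 - (7/8)*R1:  [     0   33/8  -19/8 ]
R2 <-> R3   (pivot in column 2 was zero)
[ 8    -7     -3 ]
[ 0  33/8  -19/8 ]
[ 0     0      0 ]
Row echelon form:
[ 8    -7     -3 ]
[ 0  33/8  -19/8 ]
[ 0     0      0 ]
Nonzero rows / pivot columns: 2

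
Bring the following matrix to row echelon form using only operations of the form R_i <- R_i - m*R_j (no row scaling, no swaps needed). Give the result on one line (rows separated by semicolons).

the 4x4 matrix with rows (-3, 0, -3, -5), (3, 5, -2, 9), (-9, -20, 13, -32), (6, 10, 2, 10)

Forward elimination:
R2 <- R2 - (-1)*R1:  [  0   5  -5   4 ]
R3 <- R3 - (3)*R1:  [   0  -20   22  -17 ]
R4 <- R4 - (-2)*R1:  [  0  10  -4   0 ]
R3 <- R3 - (-4)*R2:  [  0   0   2  -1 ]
R4 <- R4 - (2)*R2:  [  0   0   6  -8 ]
R4 <- R4 - (3)*R3:  [  0   0   0  -5 ]
Row echelon form:
[ -3  0  -3  -5 ]
[  0  5  -5   4 ]
[  0  0   2  -1 ]
[  0  0   0  -5 ]

REF = [-3 0 -3 -5; 0 5 -5 4; 0 0 2 -1; 0 0 0 -5]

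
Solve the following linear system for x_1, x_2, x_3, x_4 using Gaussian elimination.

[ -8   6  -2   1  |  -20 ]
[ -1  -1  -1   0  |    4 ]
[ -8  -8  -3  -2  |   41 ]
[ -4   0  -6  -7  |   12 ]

(-1, -4, 1, -2)

Forward elimination on [A|b]:
R2 <- R2 - (1/8)*R1:  [    0  -7/4  -3/4  -1/8  13/2 ]
R3 <- R3 - (1)*R1:  [   0  -14   -1   -3   61 ]
R4 <- R4 - (1/2)*R1:  [     0     -3     -5  -15/2     22 ]
R3 <- R3 - (8)*R2:  [  0   0   5  -2   9 ]
R4 <- R4 - (12/7)*R2:  [     0      0  -26/7  -51/7   76/7 ]
R4 <- R4 - (-26/35)*R3:  [       0        0        0  -307/35   614/35 ]
Row echelon form:
[ -8     6    -2        1  |     -20 ]
[  0  -7/4  -3/4     -1/8  |    13/2 ]
[  0     0     5       -2  |       9 ]
[  0     0     0  -307/35  |  614/35 ]
Back-substitution:
x_4 = (614/35) / (-307/35) = -2
x_3 = (9 - (-2)*(-2)) / 5 = 1
x_2 = (13/2 - (-3/4)*(1) - (-1/8)*(-2)) / (-7/4) = -4
x_1 = (-20 - (6)*(-4) - (-2)*(1) - (1)*(-2)) / -8 = -1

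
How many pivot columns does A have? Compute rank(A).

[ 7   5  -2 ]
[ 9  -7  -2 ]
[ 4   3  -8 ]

Row reduction:
R2 <- R2 - (9/7)*R1:  [     0  -94/7    4/7 ]
R3 <- R3 - (4/7)*R1:  [     0    1/7  -48/7 ]
R3 <- R3 - (-1/94)*R2:  [       0        0  -322/47 ]
Row echelon form:
[ 7      5       -2 ]
[ 0  -94/7      4/7 ]
[ 0      0  -322/47 ]
Nonzero rows / pivot columns: 3

rank(A) = 3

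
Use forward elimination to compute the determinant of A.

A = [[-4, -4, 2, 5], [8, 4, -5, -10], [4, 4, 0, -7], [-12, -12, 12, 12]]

det(A) = 96

Forward elimination:
R2 <- R2 - (-2)*R1:  [  0  -4  -1   0 ]
R3 <- R3 - (-1)*R1:  [  0   0   2  -2 ]
R4 <- R4 - (3)*R1:  [  0   0   6  -3 ]
R4 <- R4 - (3)*R3:  [ 0  0  0  3 ]
Upper-triangular form:
[ -4  -4   2   5 ]
[  0  -4  -1   0 ]
[  0   0   2  -2 ]
[  0   0   0   3 ]
det(A) = (-1)^0 * (-4) * (-4) * (2) * (3) = 96  (0 row swaps -> sign +1)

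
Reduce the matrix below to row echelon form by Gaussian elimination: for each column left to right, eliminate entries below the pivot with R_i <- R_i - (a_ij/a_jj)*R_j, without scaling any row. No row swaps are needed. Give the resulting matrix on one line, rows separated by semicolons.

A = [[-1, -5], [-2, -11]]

Forward elimination:
R2 <- R2 - (2)*R1:  [  0  -1 ]
Row echelon form:
[ -1  -5 ]
[  0  -1 ]

REF = [-1 -5; 0 -1]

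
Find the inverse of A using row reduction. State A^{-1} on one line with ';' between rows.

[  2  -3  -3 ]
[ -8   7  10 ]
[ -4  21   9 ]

Gauss-Jordan on [A | I]:
R1 <- (1/2)*R1:  [    1  -3/2  -3/2  |   1/2     0     0 ]
R2 <- R2 - (-8)*R1:  [  0  -5  -2  |   4   1   0 ]
R3 <- R3 - (-4)*R1:  [  0  15   3  |   2   0   1 ]
R2 <- (1/-5)*R2:  [    0     1   2/5  |  -4/5  -1/5     0 ]
R1 <- R1 - (-3/2)*R2:  [     1      0  -9/10  |  -7/10  -3/10      0 ]
R3 <- R3 - (15)*R2:  [  0   0  -3  |  14   3   1 ]
R3 <- (1/-3)*R3:  [     0      0      1  |  -14/3     -1   -1/3 ]
R1 <- R1 - (-9/10)*R3:  [      1       0       0  |  -49/10    -6/5   -3/10 ]
R2 <- R2 - (2/5)*R3:  [     0      1      0  |  16/15    1/5   2/15 ]
Right block of [I | A^{-1}] is the inverse:
[ -49/10  -6/5  -3/10 ]
[  16/15   1/5   2/15 ]
[  -14/3    -1   -1/3 ]

inverse = [-49/10 -6/5 -3/10; 16/15 1/5 2/15; -14/3 -1 -1/3]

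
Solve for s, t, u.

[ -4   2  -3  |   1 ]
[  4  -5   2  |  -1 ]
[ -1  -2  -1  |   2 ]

Forward elimination on [A|b]:
R2 <- R2 - (-1)*R1:  [  0  -3  -1   0 ]
R3 <- R3 - (1/4)*R1:  [    0  -5/2  -1/4   7/4 ]
R3 <- R3 - (5/6)*R2:  [    0     0  7/12   7/4 ]
Row echelon form:
[ -4   2    -3  |    1 ]
[  0  -3    -1  |    0 ]
[  0   0  7/12  |  7/4 ]
Back-substitution:
u = (7/4) / (7/12) = 3
t = (0 - (-1)*(3)) / -3 = -1
s = (1 - (2)*(-1) - (-3)*(3)) / -4 = -3

(-3, -1, 3)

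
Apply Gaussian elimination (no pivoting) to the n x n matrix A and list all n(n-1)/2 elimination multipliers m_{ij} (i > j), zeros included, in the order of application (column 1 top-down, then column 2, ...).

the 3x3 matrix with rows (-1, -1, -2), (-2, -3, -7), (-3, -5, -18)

Forward elimination:
R2 <- R2 - (2)*R1:  [  0  -1  -3 ]
R3 <- R3 - (3)*R1:  [   0   -2  -12 ]
R3 <- R3 - (2)*R2:  [  0   0  -6 ]
Multipliers (in order of application): m_{21} = 2, m_{31} = 3, m_{32} = 2

multipliers: 2, 3, 2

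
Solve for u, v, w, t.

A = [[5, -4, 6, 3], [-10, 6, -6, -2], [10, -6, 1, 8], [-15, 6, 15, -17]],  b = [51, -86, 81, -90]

(5, -5, 1, 0)

Forward elimination on [A|b]:
R2 <- R2 - (-2)*R1:  [  0  -2   6   4  16 ]
R3 <- R3 - (2)*R1:  [   0    2  -11    2  -21 ]
R4 <- R4 - (-3)*R1:  [  0  -6  33  -8  63 ]
R3 <- R3 - (-1)*R2:  [  0   0  -5   6  -5 ]
R4 <- R4 - (3)*R2:  [   0    0   15  -20   15 ]
R4 <- R4 - (-3)*R3:  [  0   0   0  -2   0 ]
Row echelon form:
[ 5  -4   6   3  |  51 ]
[ 0  -2   6   4  |  16 ]
[ 0   0  -5   6  |  -5 ]
[ 0   0   0  -2  |   0 ]
Back-substitution:
t = (0) / -2 = 0
w = (-5 - (6)*(0)) / -5 = 1
v = (16 - (6)*(1) - (4)*(0)) / -2 = -5
u = (51 - (-4)*(-5) - (6)*(1) - (3)*(0)) / 5 = 5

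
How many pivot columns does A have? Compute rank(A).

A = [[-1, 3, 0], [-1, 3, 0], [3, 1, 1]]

Row reduction:
R2 <- R2 - (1)*R1:  [ 0  0  0 ]
R3 <- R3 - (-3)*R1:  [  0  10   1 ]
R2 <-> R3   (pivot in column 2 was zero)
[ -1   3  0 ]
[  0  10  1 ]
[  0   0  0 ]
Row echelon form:
[ -1   3  0 ]
[  0  10  1 ]
[  0   0  0 ]
Nonzero rows / pivot columns: 2

rank(A) = 2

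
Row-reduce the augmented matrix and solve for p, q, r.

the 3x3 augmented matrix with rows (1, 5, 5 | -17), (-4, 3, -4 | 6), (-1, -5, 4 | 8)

Forward elimination on [A|b]:
R2 <- R2 - (-4)*R1:  [   0   23   16  -62 ]
R3 <- R3 - (-1)*R1:  [  0   0   9  -9 ]
Row echelon form:
[ 1   5   5  |  -17 ]
[ 0  23  16  |  -62 ]
[ 0   0   9  |   -9 ]
Back-substitution:
r = (-9) / 9 = -1
q = (-62 - (16)*(-1)) / 23 = -2
p = (-17 - (5)*(-2) - (5)*(-1)) / 1 = -2

(-2, -2, -1)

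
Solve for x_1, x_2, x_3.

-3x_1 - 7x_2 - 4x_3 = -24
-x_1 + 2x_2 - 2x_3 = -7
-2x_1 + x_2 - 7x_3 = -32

(-1, 1, 5)

Forward elimination on [A|b]:
R2 <- R2 - (1/3)*R1:  [    0  13/3  -2/3     1 ]
R3 <- R3 - (2/3)*R1:  [     0   17/3  -13/3    -16 ]
R3 <- R3 - (17/13)*R2:  [       0        0   -45/13  -225/13 ]
Row echelon form:
[ -3    -7      -4  |      -24 ]
[  0  13/3    -2/3  |        1 ]
[  0     0  -45/13  |  -225/13 ]
Back-substitution:
x_3 = (-225/13) / (-45/13) = 5
x_2 = (1 - (-2/3)*(5)) / (13/3) = 1
x_1 = (-24 - (-7)*(1) - (-4)*(5)) / -3 = -1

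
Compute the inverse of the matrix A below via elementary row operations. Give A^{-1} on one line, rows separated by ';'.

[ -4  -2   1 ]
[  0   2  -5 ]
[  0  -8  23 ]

inverse = [-1/4 -19/12 -1/3; 0 23/6 5/6; 0 4/3 1/3]

Gauss-Jordan on [A | I]:
R1 <- (1/-4)*R1:  [    1   1/2  -1/4  |  -1/4     0     0 ]
R2 <- (1/2)*R2:  [    0     1  -5/2  |     0   1/2     0 ]
R1 <- R1 - (1/2)*R2:  [    1     0     1  |  -1/4  -1/4     0 ]
R3 <- R3 - (-8)*R2:  [ 0  0  3  |  0  4  1 ]
R3 <- (1/3)*R3:  [   0    0    1  |    0  4/3  1/3 ]
R1 <- R1 - (1)*R3:  [      1       0       0  |    -1/4  -19/12    -1/3 ]
R2 <- R2 - (-5/2)*R3:  [    0     1     0  |     0  23/6   5/6 ]
Right block of [I | A^{-1}] is the inverse:
[ -1/4  -19/12  -1/3 ]
[    0    23/6   5/6 ]
[    0     4/3   1/3 ]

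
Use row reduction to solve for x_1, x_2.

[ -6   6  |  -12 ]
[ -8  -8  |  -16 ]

(2, 0)

Forward elimination on [A|b]:
R2 <- R2 - (4/3)*R1:  [   0  -16    0 ]
Row echelon form:
[ -6    6  |  -12 ]
[  0  -16  |    0 ]
Back-substitution:
x_2 = (0) / -16 = 0
x_1 = (-12 - (6)*(0)) / -6 = 2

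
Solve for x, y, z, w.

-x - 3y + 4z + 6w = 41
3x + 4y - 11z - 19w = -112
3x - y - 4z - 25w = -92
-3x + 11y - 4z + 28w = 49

(-1, -2, 4, 3)

Forward elimination on [A|b]:
R2 <- R2 - (-3)*R1:  [  0  -5   1  -1  11 ]
R3 <- R3 - (-3)*R1:  [   0  -10    8   -7   31 ]
R4 <- R4 - (3)*R1:  [   0   20  -16   10  -74 ]
R3 <- R3 - (2)*R2:  [  0   0   6  -5   9 ]
R4 <- R4 - (-4)*R2:  [   0    0  -12    6  -30 ]
R4 <- R4 - (-2)*R3:  [   0    0    0   -4  -12 ]
Row echelon form:
[ -1  -3  4   6  |   41 ]
[  0  -5  1  -1  |   11 ]
[  0   0  6  -5  |    9 ]
[  0   0  0  -4  |  -12 ]
Back-substitution:
w = (-12) / -4 = 3
z = (9 - (-5)*(3)) / 6 = 4
y = (11 - (1)*(4) - (-1)*(3)) / -5 = -2
x = (41 - (-3)*(-2) - (4)*(4) - (6)*(3)) / -1 = -1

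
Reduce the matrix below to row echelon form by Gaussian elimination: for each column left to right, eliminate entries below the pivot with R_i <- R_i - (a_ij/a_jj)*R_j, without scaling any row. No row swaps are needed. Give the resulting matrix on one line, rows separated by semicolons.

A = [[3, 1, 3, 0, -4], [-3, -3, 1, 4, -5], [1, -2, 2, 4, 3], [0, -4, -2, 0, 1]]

REF = [3 1 3 0 -4; 0 -2 4 4 -9; 0 0 -11/3 -2/3 89/6; 0 0 0 -68/11 -236/11]

Forward elimination:
R2 <- R2 - (-1)*R1:  [  0  -2   4   4  -9 ]
R3 <- R3 - (1/3)*R1:  [    0  -7/3     1     4  13/3 ]
R3 <- R3 - (7/6)*R2:  [     0      0  -11/3   -2/3   89/6 ]
R4 <- R4 - (2)*R2:  [   0    0  -10   -8   19 ]
R4 <- R4 - (30/11)*R3:  [       0        0        0   -68/11  -236/11 ]
Row echelon form:
[ 3   1      3       0       -4 ]
[ 0  -2      4       4       -9 ]
[ 0   0  -11/3    -2/3     89/6 ]
[ 0   0      0  -68/11  -236/11 ]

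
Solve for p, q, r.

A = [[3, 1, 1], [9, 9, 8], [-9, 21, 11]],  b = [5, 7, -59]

Forward elimination on [A|b]:
R2 <- R2 - (3)*R1:  [  0   6   5  -8 ]
R3 <- R3 - (-3)*R1:  [   0   24   14  -44 ]
R3 <- R3 - (4)*R2:  [   0    0   -6  -12 ]
Row echelon form:
[ 3  1   1  |    5 ]
[ 0  6   5  |   -8 ]
[ 0  0  -6  |  -12 ]
Back-substitution:
r = (-12) / -6 = 2
q = (-8 - (5)*(2)) / 6 = -3
p = (5 - (1)*(-3) - (1)*(2)) / 3 = 2

(2, -3, 2)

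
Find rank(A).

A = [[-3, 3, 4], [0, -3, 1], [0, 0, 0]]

Row reduction:
Row echelon form:
[ -3   3  4 ]
[  0  -3  1 ]
[  0   0  0 ]
Nonzero rows / pivot columns: 2

rank(A) = 2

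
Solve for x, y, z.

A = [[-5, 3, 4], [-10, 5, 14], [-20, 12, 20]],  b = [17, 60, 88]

Forward elimination on [A|b]:
R2 <- R2 - (2)*R1:  [  0  -1   6  26 ]
R3 <- R3 - (4)*R1:  [  0   0   4  20 ]
Row echelon form:
[ -5   3  4  |  17 ]
[  0  -1  6  |  26 ]
[  0   0  4  |  20 ]
Back-substitution:
z = (20) / 4 = 5
y = (26 - (6)*(5)) / -1 = 4
x = (17 - (3)*(4) - (4)*(5)) / -5 = 3

(3, 4, 5)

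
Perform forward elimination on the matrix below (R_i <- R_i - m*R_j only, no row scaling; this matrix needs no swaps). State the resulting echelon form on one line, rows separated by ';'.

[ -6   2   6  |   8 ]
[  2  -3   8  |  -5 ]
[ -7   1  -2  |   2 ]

REF = [-6 2 6 8; 0 -7/3 10 -7/3; 0 0 -103/7 -6]

Forward elimination:
R2 <- R2 - (-1/3)*R1:  [    0  -7/3    10  -7/3 ]
R3 <- R3 - (7/6)*R1:  [     0   -4/3     -9  -22/3 ]
R3 <- R3 - (4/7)*R2:  [      0       0  -103/7      -6 ]
Row echelon form:
[ -6     2       6  |     8 ]
[  0  -7/3      10  |  -7/3 ]
[  0     0  -103/7  |    -6 ]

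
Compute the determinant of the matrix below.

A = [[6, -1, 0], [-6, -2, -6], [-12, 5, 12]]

Forward elimination:
R2 <- R2 - (-1)*R1:  [  0  -3  -6 ]
R3 <- R3 - (-2)*R1:  [  0   3  12 ]
R3 <- R3 - (-1)*R2:  [ 0  0  6 ]
Upper-triangular form:
[ 6  -1   0 ]
[ 0  -3  -6 ]
[ 0   0   6 ]
det(A) = (-1)^0 * (6) * (-3) * (6) = -108  (0 row swaps -> sign +1)

det(A) = -108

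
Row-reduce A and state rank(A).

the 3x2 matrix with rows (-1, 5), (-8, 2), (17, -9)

Row reduction:
R2 <- R2 - (8)*R1:  [   0  -38 ]
R3 <- R3 - (-17)*R1:  [  0  76 ]
R3 <- R3 - (-2)*R2:  [ 0  0 ]
Row echelon form:
[ -1    5 ]
[  0  -38 ]
[  0    0 ]
Nonzero rows / pivot columns: 2

rank(A) = 2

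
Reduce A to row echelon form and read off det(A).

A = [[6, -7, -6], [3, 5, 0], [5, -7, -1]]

det(A) = 225

Forward elimination:
R2 <- R2 - (1/2)*R1:  [    0  17/2     3 ]
R3 <- R3 - (5/6)*R1:  [    0  -7/6     4 ]
R3 <- R3 - (-7/51)*R2:  [     0      0  75/17 ]
Upper-triangular form:
[ 6    -7     -6 ]
[ 0  17/2      3 ]
[ 0     0  75/17 ]
det(A) = (-1)^0 * (6) * (17/2) * (75/17) = 225  (0 row swaps -> sign +1)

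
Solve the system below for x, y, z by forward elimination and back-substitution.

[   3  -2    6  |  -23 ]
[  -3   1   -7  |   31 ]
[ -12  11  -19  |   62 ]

Forward elimination on [A|b]:
R2 <- R2 - (-1)*R1:  [  0  -1  -1   8 ]
R3 <- R3 - (-4)*R1:  [   0    3    5  -30 ]
R3 <- R3 - (-3)*R2:  [  0   0   2  -6 ]
Row echelon form:
[ 3  -2   6  |  -23 ]
[ 0  -1  -1  |    8 ]
[ 0   0   2  |   -6 ]
Back-substitution:
z = (-6) / 2 = -3
y = (8 - (-1)*(-3)) / -1 = -5
x = (-23 - (-2)*(-5) - (6)*(-3)) / 3 = -5

(-5, -5, -3)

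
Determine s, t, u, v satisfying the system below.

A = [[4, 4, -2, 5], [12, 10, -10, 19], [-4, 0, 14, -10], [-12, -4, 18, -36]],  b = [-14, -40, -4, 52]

(-1, -1, -2, -2)

Forward elimination on [A|b]:
R2 <- R2 - (3)*R1:  [  0  -2  -4   4   2 ]
R3 <- R3 - (-1)*R1:  [   0    4   12   -5  -18 ]
R4 <- R4 - (-3)*R1:  [   0    8   12  -21   10 ]
R3 <- R3 - (-2)*R2:  [   0    0    4    3  -14 ]
R4 <- R4 - (-4)*R2:  [  0   0  -4  -5  18 ]
R4 <- R4 - (-1)*R3:  [  0   0   0  -2   4 ]
Row echelon form:
[ 4   4  -2   5  |  -14 ]
[ 0  -2  -4   4  |    2 ]
[ 0   0   4   3  |  -14 ]
[ 0   0   0  -2  |    4 ]
Back-substitution:
v = (4) / -2 = -2
u = (-14 - (3)*(-2)) / 4 = -2
t = (2 - (-4)*(-2) - (4)*(-2)) / -2 = -1
s = (-14 - (4)*(-1) - (-2)*(-2) - (5)*(-2)) / 4 = -1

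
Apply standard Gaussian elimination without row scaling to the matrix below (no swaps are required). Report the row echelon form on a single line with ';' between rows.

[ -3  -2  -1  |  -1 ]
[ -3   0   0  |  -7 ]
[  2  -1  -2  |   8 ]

REF = [-3 -2 -1 -1; 0 2 1 -6; 0 0 -3/2 1/3]

Forward elimination:
R2 <- R2 - (1)*R1:  [  0   2   1  -6 ]
R3 <- R3 - (-2/3)*R1:  [    0  -7/3  -8/3  22/3 ]
R3 <- R3 - (-7/6)*R2:  [    0     0  -3/2   1/3 ]
Row echelon form:
[ -3  -2    -1  |   -1 ]
[  0   2     1  |   -6 ]
[  0   0  -3/2  |  1/3 ]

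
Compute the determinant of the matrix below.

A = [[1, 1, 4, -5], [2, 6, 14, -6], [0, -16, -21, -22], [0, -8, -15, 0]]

Forward elimination:
R2 <- R2 - (2)*R1:  [ 0  4  6  4 ]
R3 <- R3 - (-4)*R2:  [  0   0   3  -6 ]
R4 <- R4 - (-2)*R2:  [  0   0  -3   8 ]
R4 <- R4 - (-1)*R3:  [ 0  0  0  2 ]
Upper-triangular form:
[ 1  1  4  -5 ]
[ 0  4  6   4 ]
[ 0  0  3  -6 ]
[ 0  0  0   2 ]
det(A) = (-1)^0 * (1) * (4) * (3) * (2) = 24  (0 row swaps -> sign +1)

det(A) = 24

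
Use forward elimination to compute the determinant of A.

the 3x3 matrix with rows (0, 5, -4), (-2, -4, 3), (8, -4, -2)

Forward elimination:
R1 <-> R2   (pivot in column 1 was zero)
[ -2  -4   3 ]
[  0   5  -4 ]
[  8  -4  -2 ]
R3 <- R3 - (-4)*R1:  [   0  -20   10 ]
R3 <- R3 - (-4)*R2:  [  0   0  -6 ]
Upper-triangular form:
[ -2  -4   3 ]
[  0   5  -4 ]
[  0   0  -6 ]
det(A) = (-1)^1 * (-2) * (5) * (-6) = -60  (1 row swap -> sign -1)

det(A) = -60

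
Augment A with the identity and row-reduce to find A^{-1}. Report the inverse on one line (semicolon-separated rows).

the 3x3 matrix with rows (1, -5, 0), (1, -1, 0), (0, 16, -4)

Gauss-Jordan on [A | I]:
R2 <- R2 - (1)*R1:  [  0   4   0  |  -1   1   0 ]
R2 <- (1/4)*R2:  [    0     1     0  |  -1/4   1/4     0 ]
R1 <- R1 - (-5)*R2:  [    1     0     0  |  -1/4   5/4     0 ]
R3 <- R3 - (16)*R2:  [  0   0  -4  |   4  -4   1 ]
R3 <- (1/-4)*R3:  [    0     0     1  |    -1     1  -1/4 ]
Right block of [I | A^{-1}] is the inverse:
[ -1/4  5/4     0 ]
[ -1/4  1/4     0 ]
[   -1    1  -1/4 ]

inverse = [-1/4 5/4 0; -1/4 1/4 0; -1 1 -1/4]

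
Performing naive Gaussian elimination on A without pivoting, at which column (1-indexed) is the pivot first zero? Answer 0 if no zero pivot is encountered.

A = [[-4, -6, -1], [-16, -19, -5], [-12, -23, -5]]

Naive forward elimination:
R2 <- R2 - (4)*R1:  [  0   5  -1 ]
R3 <- R3 - (3)*R1:  [  0  -5  -2 ]
R3 <- R3 - (-1)*R2:  [  0   0  -3 ]
All pivots nonzero; naive elimination completes without hitting a zero pivot.

first zero-pivot column = 0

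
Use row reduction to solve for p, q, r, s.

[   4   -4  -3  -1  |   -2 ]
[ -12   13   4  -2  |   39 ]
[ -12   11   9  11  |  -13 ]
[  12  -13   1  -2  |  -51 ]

Forward elimination on [A|b]:
R2 <- R2 - (-3)*R1:  [  0   1  -5  -5  33 ]
R3 <- R3 - (-3)*R1:  [   0   -1    0    8  -19 ]
R4 <- R4 - (3)*R1:  [   0   -1   10    1  -45 ]
R3 <- R3 - (-1)*R2:  [  0   0  -5   3  14 ]
R4 <- R4 - (-1)*R2:  [   0    0    5   -4  -12 ]
R4 <- R4 - (-1)*R3:  [  0   0   0  -1   2 ]
Row echelon form:
[ 4  -4  -3  -1  |  -2 ]
[ 0   1  -5  -5  |  33 ]
[ 0   0  -5   3  |  14 ]
[ 0   0   0  -1  |   2 ]
Back-substitution:
s = (2) / -1 = -2
r = (14 - (3)*(-2)) / -5 = -4
q = (33 - (-5)*(-4) - (-5)*(-2)) / 1 = 3
p = (-2 - (-4)*(3) - (-3)*(-4) - (-1)*(-2)) / 4 = -1

(-1, 3, -4, -2)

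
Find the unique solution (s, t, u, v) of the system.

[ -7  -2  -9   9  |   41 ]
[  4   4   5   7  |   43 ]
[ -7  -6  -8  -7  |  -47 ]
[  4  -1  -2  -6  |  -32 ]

Forward elimination on [A|b]:
R2 <- R2 - (-4/7)*R1:  [     0   20/7   -1/7   85/7  465/7 ]
R3 <- R3 - (1)*R1:  [   0   -4    1  -16  -88 ]
R4 <- R4 - (-4/7)*R1:  [     0  -15/7  -50/7   -6/7  -60/7 ]
R3 <- R3 - (-7/5)*R2:  [   0    0  4/5    1    5 ]
R4 <- R4 - (-3/4)*R2:  [     0      0  -29/4   33/4  165/4 ]
R4 <- R4 - (-145/16)*R3:  [       0        0        0   277/16  1385/16 ]
Row echelon form:
[ -7    -2    -9       9  |       41 ]
[  0  20/7  -1/7    85/7  |    465/7 ]
[  0     0   4/5       1  |        5 ]
[  0     0     0  277/16  |  1385/16 ]
Back-substitution:
v = (1385/16) / (277/16) = 5
u = (5 - (1)*(5)) / (4/5) = 0
t = (465/7 - (-1/7)*(0) - (85/7)*(5)) / (20/7) = 2
s = (41 - (-2)*(2) - (-9)*(0) - (9)*(5)) / -7 = 0

(0, 2, 0, 5)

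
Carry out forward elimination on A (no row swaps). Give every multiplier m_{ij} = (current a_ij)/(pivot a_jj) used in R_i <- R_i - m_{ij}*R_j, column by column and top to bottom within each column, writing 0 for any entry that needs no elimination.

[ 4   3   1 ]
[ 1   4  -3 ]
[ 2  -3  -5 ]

Forward elimination:
R2 <- R2 - (1/4)*R1:  [     0   13/4  -13/4 ]
R3 <- R3 - (1/2)*R1:  [     0   -9/2  -11/2 ]
R3 <- R3 - (-18/13)*R2:  [   0    0  -10 ]
Multipliers (in order of application): m_{21} = 1/4, m_{31} = 1/2, m_{32} = -18/13

multipliers: 1/4, 1/2, -18/13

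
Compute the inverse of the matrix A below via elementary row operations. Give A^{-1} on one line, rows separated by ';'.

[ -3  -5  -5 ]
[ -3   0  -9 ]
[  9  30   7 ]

inverse = [-9/2 23/12 -3/4; 1 -2/5 1/5; 3/2 -3/4 1/4]

Gauss-Jordan on [A | I]:
R1 <- (1/-3)*R1:  [    1   5/3   5/3  |  -1/3     0     0 ]
R2 <- R2 - (-3)*R1:  [  0   5  -4  |  -1   1   0 ]
R3 <- R3 - (9)*R1:  [  0  15  -8  |   3   0   1 ]
R2 <- (1/5)*R2:  [    0     1  -4/5  |  -1/5   1/5     0 ]
R1 <- R1 - (5/3)*R2:  [    1     0     3  |     0  -1/3     0 ]
R3 <- R3 - (15)*R2:  [  0   0   4  |   6  -3   1 ]
R3 <- (1/4)*R3:  [    0     0     1  |   3/2  -3/4   1/4 ]
R1 <- R1 - (3)*R3:  [     1      0      0  |   -9/2  23/12   -3/4 ]
R2 <- R2 - (-4/5)*R3:  [    0     1     0  |     1  -2/5   1/5 ]
Right block of [I | A^{-1}] is the inverse:
[ -9/2  23/12  -3/4 ]
[    1   -2/5   1/5 ]
[  3/2   -3/4   1/4 ]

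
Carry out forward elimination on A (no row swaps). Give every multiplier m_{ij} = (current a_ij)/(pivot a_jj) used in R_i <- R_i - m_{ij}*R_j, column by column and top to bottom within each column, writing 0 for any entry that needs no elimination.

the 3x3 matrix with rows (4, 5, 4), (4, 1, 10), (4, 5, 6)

multipliers: 1, 1, 0

Forward elimination:
R2 <- R2 - (1)*R1:  [  0  -4   6 ]
R3 <- R3 - (1)*R1:  [ 0  0  2 ]
R3: entry in column 2 is already 0 -> m_{32} = 0 (no row operation needed)
Multipliers (in order of application): m_{21} = 1, m_{31} = 1, m_{32} = 0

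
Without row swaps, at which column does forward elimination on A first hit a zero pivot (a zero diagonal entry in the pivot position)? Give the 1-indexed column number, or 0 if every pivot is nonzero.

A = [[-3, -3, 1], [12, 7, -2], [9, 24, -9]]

first zero-pivot column = 3

Naive forward elimination:
R2 <- R2 - (-4)*R1:  [  0  -5   2 ]
R3 <- R3 - (-3)*R1:  [  0  15  -6 ]
R3 <- R3 - (-3)*R2:  [ 0  0  0 ]
Matrix at this point:
[ -3  -3  1 ]
[  0  -5  2 ]
[  0   0  0 ]
Pivot entry (3,3) in the last row is zero and there are no rows below to swap with -> zero pivot in column 3 (A is singular).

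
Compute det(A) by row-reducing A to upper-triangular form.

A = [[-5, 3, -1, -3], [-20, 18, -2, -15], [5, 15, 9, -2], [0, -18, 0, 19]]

Forward elimination:
R2 <- R2 - (4)*R1:  [  0   6   2  -3 ]
R3 <- R3 - (-1)*R1:  [  0  18   8  -5 ]
R3 <- R3 - (3)*R2:  [ 0  0  2  4 ]
R4 <- R4 - (-3)*R2:  [  0   0   6  10 ]
R4 <- R4 - (3)*R3:  [  0   0   0  -2 ]
Upper-triangular form:
[ -5  3  -1  -3 ]
[  0  6   2  -3 ]
[  0  0   2   4 ]
[  0  0   0  -2 ]
det(A) = (-1)^0 * (-5) * (6) * (2) * (-2) = 120  (0 row swaps -> sign +1)

det(A) = 120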